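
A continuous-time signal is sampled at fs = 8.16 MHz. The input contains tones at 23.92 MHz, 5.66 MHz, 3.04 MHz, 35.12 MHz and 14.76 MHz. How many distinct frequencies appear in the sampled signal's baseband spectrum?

5

fs/2 = 4.08 MHz.
23.92 MHz mod fs = 7.6 MHz.
7.6 MHz > fs/2 = 4.08 MHz, folds to fs − 7.6 MHz = 0.56 MHz.
5.66 MHz > fs/2 = 4.08 MHz, folds to fs − 5.66 MHz = 2.5 MHz.
3.04 MHz ≤ fs/2 = 4.08 MHz, passes unchanged.
35.12 MHz mod fs = 2.48 MHz.
2.48 MHz ≤ fs/2 = 4.08 MHz, appears at 2.48 MHz.
14.76 MHz mod fs = 6.6 MHz.
6.6 MHz > fs/2 = 4.08 MHz, folds to fs − 6.6 MHz = 1.56 MHz.
Distinct values: {0.56 MHz, 1.56 MHz, 2.48 MHz, 2.5 MHz, 3.04 MHz} → 5.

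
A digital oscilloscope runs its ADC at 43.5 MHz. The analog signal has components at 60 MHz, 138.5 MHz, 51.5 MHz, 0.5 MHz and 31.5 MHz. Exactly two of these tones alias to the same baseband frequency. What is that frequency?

8 MHz

fs/2 = 21.75 MHz.
60 MHz mod fs = 16.5 MHz.
16.5 MHz ≤ fs/2 = 21.75 MHz, appears at 16.5 MHz.
138.5 MHz mod fs = 8 MHz.
8 MHz ≤ fs/2 = 21.75 MHz, appears at 8 MHz.
51.5 MHz mod fs = 8 MHz.
8 MHz ≤ fs/2 = 21.75 MHz, appears at 8 MHz.
0.5 MHz ≤ fs/2 = 21.75 MHz, passes unchanged.
31.5 MHz > fs/2 = 21.75 MHz, folds to fs − 31.5 MHz = 12 MHz.
51.5 MHz and 138.5 MHz both map to 8 MHz.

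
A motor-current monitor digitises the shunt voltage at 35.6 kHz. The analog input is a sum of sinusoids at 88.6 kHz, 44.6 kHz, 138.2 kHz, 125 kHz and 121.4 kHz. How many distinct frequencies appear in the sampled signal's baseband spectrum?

4

fs/2 = 17.8 kHz.
88.6 kHz mod fs = 17.4 kHz.
17.4 kHz ≤ fs/2 = 17.8 kHz, appears at 17.4 kHz.
44.6 kHz mod fs = 9 kHz.
9 kHz ≤ fs/2 = 17.8 kHz, appears at 9 kHz.
138.2 kHz mod fs = 31.4 kHz.
31.4 kHz > fs/2 = 17.8 kHz, folds to fs − 31.4 kHz = 4.2 kHz.
125 kHz mod fs = 18.2 kHz.
18.2 kHz > fs/2 = 17.8 kHz, folds to fs − 18.2 kHz = 17.4 kHz.
121.4 kHz mod fs = 14.6 kHz.
14.6 kHz ≤ fs/2 = 17.8 kHz, appears at 14.6 kHz.
Distinct values: {4.2 kHz, 9 kHz, 14.6 kHz, 17.4 kHz} → 4.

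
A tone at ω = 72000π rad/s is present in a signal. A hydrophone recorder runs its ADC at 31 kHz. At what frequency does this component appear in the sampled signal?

5 kHz

ω = 72000π rad/s → f = ω/(2π) = 36000 Hz = 36 kHz.
36 kHz mod fs = 5 kHz.
5 kHz ≤ fs/2 = 15.5 kHz, appears at 5 kHz.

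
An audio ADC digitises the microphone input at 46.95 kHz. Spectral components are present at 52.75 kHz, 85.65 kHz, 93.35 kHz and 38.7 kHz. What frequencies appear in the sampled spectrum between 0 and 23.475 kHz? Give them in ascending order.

fs/2 = 23.475 kHz.
52.75 kHz mod fs = 5.8 kHz.
5.8 kHz ≤ fs/2 = 23.475 kHz, appears at 5.8 kHz.
85.65 kHz mod fs = 38.7 kHz.
38.7 kHz > fs/2 = 23.475 kHz, folds to fs − 38.7 kHz = 8.25 kHz.
93.35 kHz mod fs = 46.4 kHz.
46.4 kHz > fs/2 = 23.475 kHz, folds to fs − 46.4 kHz = 0.55 kHz.
38.7 kHz > fs/2 = 23.475 kHz, folds to fs − 38.7 kHz = 8.25 kHz.
Distinct values: {0.55 kHz, 5.8 kHz, 8.25 kHz}.

0.55 kHz, 5.8 kHz, 8.25 kHz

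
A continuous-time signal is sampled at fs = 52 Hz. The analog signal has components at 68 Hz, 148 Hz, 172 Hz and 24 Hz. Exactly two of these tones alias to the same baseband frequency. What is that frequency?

fs/2 = 26 Hz.
68 Hz mod fs = 16 Hz.
16 Hz ≤ fs/2 = 26 Hz, appears at 16 Hz.
148 Hz mod fs = 44 Hz.
44 Hz > fs/2 = 26 Hz, folds to fs − 44 Hz = 8 Hz.
172 Hz mod fs = 16 Hz.
16 Hz ≤ fs/2 = 26 Hz, appears at 16 Hz.
24 Hz ≤ fs/2 = 26 Hz, passes unchanged.
68 Hz and 172 Hz both map to 16 Hz.

16 Hz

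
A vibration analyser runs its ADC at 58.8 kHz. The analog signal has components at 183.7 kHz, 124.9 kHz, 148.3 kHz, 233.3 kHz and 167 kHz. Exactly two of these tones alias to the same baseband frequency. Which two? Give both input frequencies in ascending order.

fs/2 = 29.4 kHz.
183.7 kHz mod fs = 7.3 kHz.
7.3 kHz ≤ fs/2 = 29.4 kHz, appears at 7.3 kHz.
124.9 kHz mod fs = 7.3 kHz.
7.3 kHz ≤ fs/2 = 29.4 kHz, appears at 7.3 kHz.
148.3 kHz mod fs = 30.7 kHz.
30.7 kHz > fs/2 = 29.4 kHz, folds to fs − 30.7 kHz = 28.1 kHz.
233.3 kHz mod fs = 56.9 kHz.
56.9 kHz > fs/2 = 29.4 kHz, folds to fs − 56.9 kHz = 1.9 kHz.
167 kHz mod fs = 49.4 kHz.
49.4 kHz > fs/2 = 29.4 kHz, folds to fs − 49.4 kHz = 9.4 kHz.
124.9 kHz and 183.7 kHz both map to 7.3 kHz.

124.9 kHz, 183.7 kHz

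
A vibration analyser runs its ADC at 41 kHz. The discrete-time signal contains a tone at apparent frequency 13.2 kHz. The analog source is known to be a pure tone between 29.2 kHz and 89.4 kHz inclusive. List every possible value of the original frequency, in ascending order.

54.2 kHz, 68.8 kHz

Frequencies that alias to 13.2 kHz are k·fs ± 13.2 kHz for integer k ≥ 0.
k=0: 13.2 kHz.
k=1: 27.8 kHz, 54.2 kHz.
k=2: 68.8 kHz, 95.2 kHz.
k=3: 109.8 kHz, 136.2 kHz.
Within [29.2 kHz, 89.4 kHz]: 54.2 kHz, 68.8 kHz.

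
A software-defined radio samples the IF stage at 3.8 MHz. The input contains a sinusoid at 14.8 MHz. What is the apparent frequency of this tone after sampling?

14.8 MHz mod fs = 3.4 MHz.
3.4 MHz > fs/2 = 1.9 MHz, folds to fs − 3.4 MHz = 0.4 MHz.

0.4 MHz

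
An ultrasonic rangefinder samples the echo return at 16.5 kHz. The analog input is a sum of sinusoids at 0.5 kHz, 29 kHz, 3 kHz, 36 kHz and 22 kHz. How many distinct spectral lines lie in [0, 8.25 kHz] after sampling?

fs/2 = 8.25 kHz.
0.5 kHz ≤ fs/2 = 8.25 kHz, passes unchanged.
29 kHz mod fs = 12.5 kHz.
12.5 kHz > fs/2 = 8.25 kHz, folds to fs − 12.5 kHz = 4 kHz.
3 kHz ≤ fs/2 = 8.25 kHz, passes unchanged.
36 kHz mod fs = 3 kHz.
3 kHz ≤ fs/2 = 8.25 kHz, appears at 3 kHz.
22 kHz mod fs = 5.5 kHz.
5.5 kHz ≤ fs/2 = 8.25 kHz, appears at 5.5 kHz.
Distinct values: {0.5 kHz, 3 kHz, 4 kHz, 5.5 kHz} → 4.

4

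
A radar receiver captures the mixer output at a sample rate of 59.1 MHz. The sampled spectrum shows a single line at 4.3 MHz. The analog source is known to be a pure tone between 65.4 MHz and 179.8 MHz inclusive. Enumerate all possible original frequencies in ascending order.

113.9 MHz, 122.5 MHz, 173 MHz

Frequencies that alias to 4.3 MHz are k·fs ± 4.3 MHz for integer k ≥ 0.
k=0: 4.3 MHz.
k=1: 54.8 MHz, 63.4 MHz.
k=2: 113.9 MHz, 122.5 MHz.
k=3: 173 MHz, 181.6 MHz.
k=4: 232.1 MHz, 240.7 MHz.
Within [65.4 MHz, 179.8 MHz]: 113.9 MHz, 122.5 MHz, 173 MHz.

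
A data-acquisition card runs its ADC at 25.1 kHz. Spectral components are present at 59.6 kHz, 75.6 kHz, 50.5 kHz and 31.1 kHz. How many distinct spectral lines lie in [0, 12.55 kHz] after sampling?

fs/2 = 12.55 kHz.
59.6 kHz mod fs = 9.4 kHz.
9.4 kHz ≤ fs/2 = 12.55 kHz, appears at 9.4 kHz.
75.6 kHz mod fs = 0.3 kHz.
0.3 kHz ≤ fs/2 = 12.55 kHz, appears at 0.3 kHz.
50.5 kHz mod fs = 0.3 kHz.
0.3 kHz ≤ fs/2 = 12.55 kHz, appears at 0.3 kHz.
31.1 kHz mod fs = 6 kHz.
6 kHz ≤ fs/2 = 12.55 kHz, appears at 6 kHz.
Distinct values: {0.3 kHz, 6 kHz, 9.4 kHz} → 3.

3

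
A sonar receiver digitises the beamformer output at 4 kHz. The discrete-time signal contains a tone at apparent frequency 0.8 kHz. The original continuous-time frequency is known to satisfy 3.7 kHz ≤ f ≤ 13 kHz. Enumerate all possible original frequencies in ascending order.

Frequencies that alias to 0.8 kHz are k·fs ± 0.8 kHz for integer k ≥ 0.
k=0: 0.8 kHz.
k=1: 3.2 kHz, 4.8 kHz.
k=2: 7.2 kHz, 8.8 kHz.
k=3: 11.2 kHz, 12.8 kHz.
k=4: 15.2 kHz, 16.8 kHz.
Within [3.7 kHz, 13 kHz]: 4.8 kHz, 7.2 kHz, 8.8 kHz, 11.2 kHz, 12.8 kHz.

4.8 kHz, 7.2 kHz, 8.8 kHz, 11.2 kHz, 12.8 kHz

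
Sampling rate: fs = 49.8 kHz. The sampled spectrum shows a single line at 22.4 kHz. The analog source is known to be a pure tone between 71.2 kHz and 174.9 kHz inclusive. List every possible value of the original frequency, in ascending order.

72.2 kHz, 77.2 kHz, 122 kHz, 127 kHz, 171.8 kHz

Frequencies that alias to 22.4 kHz are k·fs ± 22.4 kHz for integer k ≥ 0.
k=0: 22.4 kHz.
k=1: 27.4 kHz, 72.2 kHz.
k=2: 77.2 kHz, 122 kHz.
k=3: 127 kHz, 171.8 kHz.
k=4: 176.8 kHz, 221.6 kHz.
Within [71.2 kHz, 174.9 kHz]: 72.2 kHz, 77.2 kHz, 122 kHz, 127 kHz, 171.8 kHz.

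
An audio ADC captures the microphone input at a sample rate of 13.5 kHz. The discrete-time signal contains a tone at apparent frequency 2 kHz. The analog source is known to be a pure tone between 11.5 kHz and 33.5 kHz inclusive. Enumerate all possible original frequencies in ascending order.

Frequencies that alias to 2 kHz are k·fs ± 2 kHz for integer k ≥ 0.
k=0: 2 kHz.
k=1: 11.5 kHz, 15.5 kHz.
k=2: 25 kHz, 29 kHz.
k=3: 38.5 kHz, 42.5 kHz.
Within [11.5 kHz, 33.5 kHz]: 11.5 kHz, 15.5 kHz, 25 kHz, 29 kHz.

11.5 kHz, 15.5 kHz, 25 kHz, 29 kHz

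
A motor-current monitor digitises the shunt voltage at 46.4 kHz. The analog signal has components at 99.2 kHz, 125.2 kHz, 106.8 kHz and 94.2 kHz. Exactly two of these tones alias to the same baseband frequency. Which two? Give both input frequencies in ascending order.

106.8 kHz, 125.2 kHz

fs/2 = 23.2 kHz.
99.2 kHz mod fs = 6.4 kHz.
6.4 kHz ≤ fs/2 = 23.2 kHz, appears at 6.4 kHz.
125.2 kHz mod fs = 32.4 kHz.
32.4 kHz > fs/2 = 23.2 kHz, folds to fs − 32.4 kHz = 14 kHz.
106.8 kHz mod fs = 14 kHz.
14 kHz ≤ fs/2 = 23.2 kHz, appears at 14 kHz.
94.2 kHz mod fs = 1.4 kHz.
1.4 kHz ≤ fs/2 = 23.2 kHz, appears at 1.4 kHz.
106.8 kHz and 125.2 kHz both map to 14 kHz.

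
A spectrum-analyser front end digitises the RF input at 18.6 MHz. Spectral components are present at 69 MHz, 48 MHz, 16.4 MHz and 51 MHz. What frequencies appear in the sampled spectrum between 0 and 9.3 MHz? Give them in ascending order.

fs/2 = 9.3 MHz.
69 MHz mod fs = 13.2 MHz.
13.2 MHz > fs/2 = 9.3 MHz, folds to fs − 13.2 MHz = 5.4 MHz.
48 MHz mod fs = 10.8 MHz.
10.8 MHz > fs/2 = 9.3 MHz, folds to fs − 10.8 MHz = 7.8 MHz.
16.4 MHz > fs/2 = 9.3 MHz, folds to fs − 16.4 MHz = 2.2 MHz.
51 MHz mod fs = 13.8 MHz.
13.8 MHz > fs/2 = 9.3 MHz, folds to fs − 13.8 MHz = 4.8 MHz.
Distinct values: {2.2 MHz, 4.8 MHz, 5.4 MHz, 7.8 MHz}.

2.2 MHz, 4.8 MHz, 5.4 MHz, 7.8 MHz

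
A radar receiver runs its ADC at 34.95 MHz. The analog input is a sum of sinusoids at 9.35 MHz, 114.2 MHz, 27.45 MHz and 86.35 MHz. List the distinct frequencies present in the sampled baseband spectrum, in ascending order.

fs/2 = 17.475 MHz.
9.35 MHz ≤ fs/2 = 17.475 MHz, passes unchanged.
114.2 MHz mod fs = 9.35 MHz.
9.35 MHz ≤ fs/2 = 17.475 MHz, appears at 9.35 MHz.
27.45 MHz > fs/2 = 17.475 MHz, folds to fs − 27.45 MHz = 7.5 MHz.
86.35 MHz mod fs = 16.45 MHz.
16.45 MHz ≤ fs/2 = 17.475 MHz, appears at 16.45 MHz.
Distinct values: {7.5 MHz, 9.35 MHz, 16.45 MHz}.

7.5 MHz, 9.35 MHz, 16.45 MHz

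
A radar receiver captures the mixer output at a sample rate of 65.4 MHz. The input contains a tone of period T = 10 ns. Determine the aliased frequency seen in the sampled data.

30.8 MHz

T = 10 ns → f = 1/T = 100 MHz.
100 MHz mod fs = 34.6 MHz.
34.6 MHz > fs/2 = 32.7 MHz, folds to fs − 34.6 MHz = 30.8 MHz.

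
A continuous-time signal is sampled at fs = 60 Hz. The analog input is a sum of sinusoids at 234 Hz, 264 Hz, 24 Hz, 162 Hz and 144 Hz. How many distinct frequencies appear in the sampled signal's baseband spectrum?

fs/2 = 30 Hz.
234 Hz mod fs = 54 Hz.
54 Hz > fs/2 = 30 Hz, folds to fs − 54 Hz = 6 Hz.
264 Hz mod fs = 24 Hz.
24 Hz ≤ fs/2 = 30 Hz, appears at 24 Hz.
24 Hz ≤ fs/2 = 30 Hz, passes unchanged.
162 Hz mod fs = 42 Hz.
42 Hz > fs/2 = 30 Hz, folds to fs − 42 Hz = 18 Hz.
144 Hz mod fs = 24 Hz.
24 Hz ≤ fs/2 = 30 Hz, appears at 24 Hz.
Distinct values: {6 Hz, 18 Hz, 24 Hz} → 3.

3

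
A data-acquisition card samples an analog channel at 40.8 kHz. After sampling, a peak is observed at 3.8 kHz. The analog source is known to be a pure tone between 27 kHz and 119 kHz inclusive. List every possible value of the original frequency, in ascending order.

Frequencies that alias to 3.8 kHz are k·fs ± 3.8 kHz for integer k ≥ 0.
k=0: 3.8 kHz.
k=1: 37 kHz, 44.6 kHz.
k=2: 77.8 kHz, 85.4 kHz.
k=3: 118.6 kHz, 126.2 kHz.
k=4: 159.4 kHz, 167 kHz.
Within [27 kHz, 119 kHz]: 37 kHz, 44.6 kHz, 77.8 kHz, 85.4 kHz, 118.6 kHz.

37 kHz, 44.6 kHz, 77.8 kHz, 85.4 kHz, 118.6 kHz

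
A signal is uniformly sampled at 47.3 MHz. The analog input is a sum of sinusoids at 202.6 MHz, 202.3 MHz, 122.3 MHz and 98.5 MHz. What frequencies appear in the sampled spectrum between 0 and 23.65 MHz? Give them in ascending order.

3.9 MHz, 13.1 MHz, 13.4 MHz, 19.6 MHz

fs/2 = 23.65 MHz.
202.6 MHz mod fs = 13.4 MHz.
13.4 MHz ≤ fs/2 = 23.65 MHz, appears at 13.4 MHz.
202.3 MHz mod fs = 13.1 MHz.
13.1 MHz ≤ fs/2 = 23.65 MHz, appears at 13.1 MHz.
122.3 MHz mod fs = 27.7 MHz.
27.7 MHz > fs/2 = 23.65 MHz, folds to fs − 27.7 MHz = 19.6 MHz.
98.5 MHz mod fs = 3.9 MHz.
3.9 MHz ≤ fs/2 = 23.65 MHz, appears at 3.9 MHz.
Distinct values: {3.9 MHz, 13.1 MHz, 13.4 MHz, 19.6 MHz}.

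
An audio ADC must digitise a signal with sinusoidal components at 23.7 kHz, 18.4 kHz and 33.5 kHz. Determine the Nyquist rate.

67 kHz

Highest-frequency component: 33.5 kHz.
Nyquist rate = 2 × 33.5 kHz = 67 kHz.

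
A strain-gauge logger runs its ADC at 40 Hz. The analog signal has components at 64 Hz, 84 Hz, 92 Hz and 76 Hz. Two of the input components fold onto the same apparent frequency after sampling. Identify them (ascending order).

76 Hz, 84 Hz

fs/2 = 20 Hz.
64 Hz mod fs = 24 Hz.
24 Hz > fs/2 = 20 Hz, folds to fs − 24 Hz = 16 Hz.
84 Hz mod fs = 4 Hz.
4 Hz ≤ fs/2 = 20 Hz, appears at 4 Hz.
92 Hz mod fs = 12 Hz.
12 Hz ≤ fs/2 = 20 Hz, appears at 12 Hz.
76 Hz mod fs = 36 Hz.
36 Hz > fs/2 = 20 Hz, folds to fs − 36 Hz = 4 Hz.
76 Hz and 84 Hz both map to 4 Hz.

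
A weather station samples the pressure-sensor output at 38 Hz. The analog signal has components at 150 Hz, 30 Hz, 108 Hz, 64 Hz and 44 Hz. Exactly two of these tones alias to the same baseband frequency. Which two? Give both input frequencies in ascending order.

fs/2 = 19 Hz.
150 Hz mod fs = 36 Hz.
36 Hz > fs/2 = 19 Hz, folds to fs − 36 Hz = 2 Hz.
30 Hz > fs/2 = 19 Hz, folds to fs − 30 Hz = 8 Hz.
108 Hz mod fs = 32 Hz.
32 Hz > fs/2 = 19 Hz, folds to fs − 32 Hz = 6 Hz.
64 Hz mod fs = 26 Hz.
26 Hz > fs/2 = 19 Hz, folds to fs − 26 Hz = 12 Hz.
44 Hz mod fs = 6 Hz.
6 Hz ≤ fs/2 = 19 Hz, appears at 6 Hz.
44 Hz and 108 Hz both map to 6 Hz.

44 Hz, 108 Hz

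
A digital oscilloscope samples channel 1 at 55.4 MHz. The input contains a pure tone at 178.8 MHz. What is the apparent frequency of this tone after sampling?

12.6 MHz

178.8 MHz mod fs = 12.6 MHz.
12.6 MHz ≤ fs/2 = 27.7 MHz, appears at 12.6 MHz.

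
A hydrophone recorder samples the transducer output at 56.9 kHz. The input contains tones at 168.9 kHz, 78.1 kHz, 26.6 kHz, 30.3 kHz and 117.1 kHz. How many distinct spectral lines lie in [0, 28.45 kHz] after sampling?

4

fs/2 = 28.45 kHz.
168.9 kHz mod fs = 55.1 kHz.
55.1 kHz > fs/2 = 28.45 kHz, folds to fs − 55.1 kHz = 1.8 kHz.
78.1 kHz mod fs = 21.2 kHz.
21.2 kHz ≤ fs/2 = 28.45 kHz, appears at 21.2 kHz.
26.6 kHz ≤ fs/2 = 28.45 kHz, passes unchanged.
30.3 kHz > fs/2 = 28.45 kHz, folds to fs − 30.3 kHz = 26.6 kHz.
117.1 kHz mod fs = 3.3 kHz.
3.3 kHz ≤ fs/2 = 28.45 kHz, appears at 3.3 kHz.
Distinct values: {1.8 kHz, 3.3 kHz, 21.2 kHz, 26.6 kHz} → 4.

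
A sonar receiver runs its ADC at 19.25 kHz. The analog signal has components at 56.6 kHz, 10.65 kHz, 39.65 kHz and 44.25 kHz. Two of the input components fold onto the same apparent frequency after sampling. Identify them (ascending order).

fs/2 = 9.625 kHz.
56.6 kHz mod fs = 18.1 kHz.
18.1 kHz > fs/2 = 9.625 kHz, folds to fs − 18.1 kHz = 1.15 kHz.
10.65 kHz > fs/2 = 9.625 kHz, folds to fs − 10.65 kHz = 8.6 kHz.
39.65 kHz mod fs = 1.15 kHz.
1.15 kHz ≤ fs/2 = 9.625 kHz, appears at 1.15 kHz.
44.25 kHz mod fs = 5.75 kHz.
5.75 kHz ≤ fs/2 = 9.625 kHz, appears at 5.75 kHz.
39.65 kHz and 56.6 kHz both map to 1.15 kHz.

39.65 kHz, 56.6 kHz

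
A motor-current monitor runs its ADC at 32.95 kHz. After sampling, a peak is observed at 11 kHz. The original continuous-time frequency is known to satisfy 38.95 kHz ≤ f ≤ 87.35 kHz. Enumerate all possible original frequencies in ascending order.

43.95 kHz, 54.9 kHz, 76.9 kHz

Frequencies that alias to 11 kHz are k·fs ± 11 kHz for integer k ≥ 0.
k=0: 11 kHz.
k=1: 21.95 kHz, 43.95 kHz.
k=2: 54.9 kHz, 76.9 kHz.
k=3: 87.85 kHz, 109.85 kHz.
Within [38.95 kHz, 87.35 kHz]: 43.95 kHz, 54.9 kHz, 76.9 kHz.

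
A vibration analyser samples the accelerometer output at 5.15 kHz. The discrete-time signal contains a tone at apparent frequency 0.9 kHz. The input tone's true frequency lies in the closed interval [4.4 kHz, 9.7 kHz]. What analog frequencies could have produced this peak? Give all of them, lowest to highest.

6.05 kHz, 9.4 kHz

Frequencies that alias to 0.9 kHz are k·fs ± 0.9 kHz for integer k ≥ 0.
k=0: 0.9 kHz.
k=1: 4.25 kHz, 6.05 kHz.
k=2: 9.4 kHz, 11.2 kHz.
k=3: 14.55 kHz, 16.35 kHz.
Within [4.4 kHz, 9.7 kHz]: 6.05 kHz, 9.4 kHz.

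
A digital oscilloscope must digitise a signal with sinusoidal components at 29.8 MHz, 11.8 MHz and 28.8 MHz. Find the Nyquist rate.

59.6 MHz

Highest-frequency component: 29.8 MHz.
Nyquist rate = 2 × 29.8 MHz = 59.6 MHz.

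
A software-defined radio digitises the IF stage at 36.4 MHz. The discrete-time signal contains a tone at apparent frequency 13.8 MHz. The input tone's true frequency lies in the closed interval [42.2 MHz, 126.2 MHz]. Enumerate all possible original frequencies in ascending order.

50.2 MHz, 59 MHz, 86.6 MHz, 95.4 MHz, 123 MHz

Frequencies that alias to 13.8 MHz are k·fs ± 13.8 MHz for integer k ≥ 0.
k=0: 13.8 MHz.
k=1: 22.6 MHz, 50.2 MHz.
k=2: 59 MHz, 86.6 MHz.
k=3: 95.4 MHz, 123 MHz.
k=4: 131.8 MHz, 159.4 MHz.
Within [42.2 MHz, 126.2 MHz]: 50.2 MHz, 59 MHz, 86.6 MHz, 95.4 MHz, 123 MHz.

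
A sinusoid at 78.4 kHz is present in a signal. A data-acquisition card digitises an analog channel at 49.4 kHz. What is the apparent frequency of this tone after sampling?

20.4 kHz

78.4 kHz mod fs = 29 kHz.
29 kHz > fs/2 = 24.7 kHz, folds to fs − 29 kHz = 20.4 kHz.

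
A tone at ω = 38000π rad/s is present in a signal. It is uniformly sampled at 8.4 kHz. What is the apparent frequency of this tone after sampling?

2.2 kHz

ω = 38000π rad/s → f = ω/(2π) = 19000 Hz = 19 kHz.
19 kHz mod fs = 2.2 kHz.
2.2 kHz ≤ fs/2 = 4.2 kHz, appears at 2.2 kHz.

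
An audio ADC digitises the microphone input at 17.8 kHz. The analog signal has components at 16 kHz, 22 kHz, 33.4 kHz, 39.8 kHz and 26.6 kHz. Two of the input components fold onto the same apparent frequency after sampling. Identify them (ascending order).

fs/2 = 8.9 kHz.
16 kHz > fs/2 = 8.9 kHz, folds to fs − 16 kHz = 1.8 kHz.
22 kHz mod fs = 4.2 kHz.
4.2 kHz ≤ fs/2 = 8.9 kHz, appears at 4.2 kHz.
33.4 kHz mod fs = 15.6 kHz.
15.6 kHz > fs/2 = 8.9 kHz, folds to fs − 15.6 kHz = 2.2 kHz.
39.8 kHz mod fs = 4.2 kHz.
4.2 kHz ≤ fs/2 = 8.9 kHz, appears at 4.2 kHz.
26.6 kHz mod fs = 8.8 kHz.
8.8 kHz ≤ fs/2 = 8.9 kHz, appears at 8.8 kHz.
22 kHz and 39.8 kHz both map to 4.2 kHz.

22 kHz, 39.8 kHz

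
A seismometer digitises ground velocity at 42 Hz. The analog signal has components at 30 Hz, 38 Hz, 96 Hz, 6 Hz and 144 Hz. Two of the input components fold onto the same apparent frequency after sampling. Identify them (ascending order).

30 Hz, 96 Hz

fs/2 = 21 Hz.
30 Hz > fs/2 = 21 Hz, folds to fs − 30 Hz = 12 Hz.
38 Hz > fs/2 = 21 Hz, folds to fs − 38 Hz = 4 Hz.
96 Hz mod fs = 12 Hz.
12 Hz ≤ fs/2 = 21 Hz, appears at 12 Hz.
6 Hz ≤ fs/2 = 21 Hz, passes unchanged.
144 Hz mod fs = 18 Hz.
18 Hz ≤ fs/2 = 21 Hz, appears at 18 Hz.
30 Hz and 96 Hz both map to 12 Hz.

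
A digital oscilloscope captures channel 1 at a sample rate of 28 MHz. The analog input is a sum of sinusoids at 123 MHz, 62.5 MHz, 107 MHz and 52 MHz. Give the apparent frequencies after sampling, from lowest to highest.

4 MHz, 5 MHz, 6.5 MHz, 11 MHz

fs/2 = 14 MHz.
123 MHz mod fs = 11 MHz.
11 MHz ≤ fs/2 = 14 MHz, appears at 11 MHz.
62.5 MHz mod fs = 6.5 MHz.
6.5 MHz ≤ fs/2 = 14 MHz, appears at 6.5 MHz.
107 MHz mod fs = 23 MHz.
23 MHz > fs/2 = 14 MHz, folds to fs − 23 MHz = 5 MHz.
52 MHz mod fs = 24 MHz.
24 MHz > fs/2 = 14 MHz, folds to fs − 24 MHz = 4 MHz.
Distinct values: {4 MHz, 5 MHz, 6.5 MHz, 11 MHz}.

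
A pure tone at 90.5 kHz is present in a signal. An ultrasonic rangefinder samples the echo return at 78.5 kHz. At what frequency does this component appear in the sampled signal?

12 kHz

90.5 kHz mod fs = 12 kHz.
12 kHz ≤ fs/2 = 39.25 kHz, appears at 12 kHz.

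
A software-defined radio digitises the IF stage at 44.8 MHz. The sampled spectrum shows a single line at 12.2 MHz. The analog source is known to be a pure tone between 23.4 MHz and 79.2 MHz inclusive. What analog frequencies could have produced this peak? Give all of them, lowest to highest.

32.6 MHz, 57 MHz, 77.4 MHz

Frequencies that alias to 12.2 MHz are k·fs ± 12.2 MHz for integer k ≥ 0.
k=0: 12.2 MHz.
k=1: 32.6 MHz, 57 MHz.
k=2: 77.4 MHz, 101.8 MHz.
k=3: 122.2 MHz, 146.6 MHz.
Within [23.4 MHz, 79.2 MHz]: 32.6 MHz, 57 MHz, 77.4 MHz.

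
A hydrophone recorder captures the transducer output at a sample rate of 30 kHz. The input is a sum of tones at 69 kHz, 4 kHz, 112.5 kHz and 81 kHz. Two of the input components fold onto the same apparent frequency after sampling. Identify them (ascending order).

fs/2 = 15 kHz.
69 kHz mod fs = 9 kHz.
9 kHz ≤ fs/2 = 15 kHz, appears at 9 kHz.
4 kHz ≤ fs/2 = 15 kHz, passes unchanged.
112.5 kHz mod fs = 22.5 kHz.
22.5 kHz > fs/2 = 15 kHz, folds to fs − 22.5 kHz = 7.5 kHz.
81 kHz mod fs = 21 kHz.
21 kHz > fs/2 = 15 kHz, folds to fs − 21 kHz = 9 kHz.
69 kHz and 81 kHz both map to 9 kHz.

69 kHz, 81 kHz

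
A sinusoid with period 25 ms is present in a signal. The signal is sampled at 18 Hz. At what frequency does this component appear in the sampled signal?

4 Hz

T = 25 ms → f = 1/T = 40 Hz.
40 Hz mod fs = 4 Hz.
4 Hz ≤ fs/2 = 9 Hz, appears at 4 Hz.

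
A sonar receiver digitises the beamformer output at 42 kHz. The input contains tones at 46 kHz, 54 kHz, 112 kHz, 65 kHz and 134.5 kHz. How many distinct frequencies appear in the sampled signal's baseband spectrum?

fs/2 = 21 kHz.
46 kHz mod fs = 4 kHz.
4 kHz ≤ fs/2 = 21 kHz, appears at 4 kHz.
54 kHz mod fs = 12 kHz.
12 kHz ≤ fs/2 = 21 kHz, appears at 12 kHz.
112 kHz mod fs = 28 kHz.
28 kHz > fs/2 = 21 kHz, folds to fs − 28 kHz = 14 kHz.
65 kHz mod fs = 23 kHz.
23 kHz > fs/2 = 21 kHz, folds to fs − 23 kHz = 19 kHz.
134.5 kHz mod fs = 8.5 kHz.
8.5 kHz ≤ fs/2 = 21 kHz, appears at 8.5 kHz.
Distinct values: {4 kHz, 8.5 kHz, 12 kHz, 14 kHz, 19 kHz} → 5.

5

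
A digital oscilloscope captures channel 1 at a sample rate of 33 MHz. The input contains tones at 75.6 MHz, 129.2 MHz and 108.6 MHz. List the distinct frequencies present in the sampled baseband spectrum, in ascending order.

fs/2 = 16.5 MHz.
75.6 MHz mod fs = 9.6 MHz.
9.6 MHz ≤ fs/2 = 16.5 MHz, appears at 9.6 MHz.
129.2 MHz mod fs = 30.2 MHz.
30.2 MHz > fs/2 = 16.5 MHz, folds to fs − 30.2 MHz = 2.8 MHz.
108.6 MHz mod fs = 9.6 MHz.
9.6 MHz ≤ fs/2 = 16.5 MHz, appears at 9.6 MHz.
Distinct values: {2.8 MHz, 9.6 MHz}.

2.8 MHz, 9.6 MHz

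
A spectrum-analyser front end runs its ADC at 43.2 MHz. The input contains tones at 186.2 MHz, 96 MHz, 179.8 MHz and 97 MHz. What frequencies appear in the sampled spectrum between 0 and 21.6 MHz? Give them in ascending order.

7 MHz, 9.6 MHz, 10.6 MHz, 13.4 MHz

fs/2 = 21.6 MHz.
186.2 MHz mod fs = 13.4 MHz.
13.4 MHz ≤ fs/2 = 21.6 MHz, appears at 13.4 MHz.
96 MHz mod fs = 9.6 MHz.
9.6 MHz ≤ fs/2 = 21.6 MHz, appears at 9.6 MHz.
179.8 MHz mod fs = 7 MHz.
7 MHz ≤ fs/2 = 21.6 MHz, appears at 7 MHz.
97 MHz mod fs = 10.6 MHz.
10.6 MHz ≤ fs/2 = 21.6 MHz, appears at 10.6 MHz.
Distinct values: {7 MHz, 9.6 MHz, 10.6 MHz, 13.4 MHz}.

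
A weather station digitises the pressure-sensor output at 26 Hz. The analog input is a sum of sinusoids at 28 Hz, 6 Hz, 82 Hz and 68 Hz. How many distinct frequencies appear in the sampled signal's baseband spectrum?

4

fs/2 = 13 Hz.
28 Hz mod fs = 2 Hz.
2 Hz ≤ fs/2 = 13 Hz, appears at 2 Hz.
6 Hz ≤ fs/2 = 13 Hz, passes unchanged.
82 Hz mod fs = 4 Hz.
4 Hz ≤ fs/2 = 13 Hz, appears at 4 Hz.
68 Hz mod fs = 16 Hz.
16 Hz > fs/2 = 13 Hz, folds to fs − 16 Hz = 10 Hz.
Distinct values: {2 Hz, 4 Hz, 6 Hz, 10 Hz} → 4.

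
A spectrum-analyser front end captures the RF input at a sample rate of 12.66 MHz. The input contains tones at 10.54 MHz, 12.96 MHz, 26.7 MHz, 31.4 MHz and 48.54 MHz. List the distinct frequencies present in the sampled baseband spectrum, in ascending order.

0.3 MHz, 1.38 MHz, 2.1 MHz, 2.12 MHz, 6.08 MHz

fs/2 = 6.33 MHz.
10.54 MHz > fs/2 = 6.33 MHz, folds to fs − 10.54 MHz = 2.12 MHz.
12.96 MHz mod fs = 0.3 MHz.
0.3 MHz ≤ fs/2 = 6.33 MHz, appears at 0.3 MHz.
26.7 MHz mod fs = 1.38 MHz.
1.38 MHz ≤ fs/2 = 6.33 MHz, appears at 1.38 MHz.
31.4 MHz mod fs = 6.08 MHz.
6.08 MHz ≤ fs/2 = 6.33 MHz, appears at 6.08 MHz.
48.54 MHz mod fs = 10.56 MHz.
10.56 MHz > fs/2 = 6.33 MHz, folds to fs − 10.56 MHz = 2.1 MHz.
Distinct values: {0.3 MHz, 1.38 MHz, 2.1 MHz, 2.12 MHz, 6.08 MHz}.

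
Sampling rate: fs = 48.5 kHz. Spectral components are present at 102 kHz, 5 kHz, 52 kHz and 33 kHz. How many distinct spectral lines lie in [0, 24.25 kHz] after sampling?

3

fs/2 = 24.25 kHz.
102 kHz mod fs = 5 kHz.
5 kHz ≤ fs/2 = 24.25 kHz, appears at 5 kHz.
5 kHz ≤ fs/2 = 24.25 kHz, passes unchanged.
52 kHz mod fs = 3.5 kHz.
3.5 kHz ≤ fs/2 = 24.25 kHz, appears at 3.5 kHz.
33 kHz > fs/2 = 24.25 kHz, folds to fs − 33 kHz = 15.5 kHz.
Distinct values: {3.5 kHz, 5 kHz, 15.5 kHz} → 3.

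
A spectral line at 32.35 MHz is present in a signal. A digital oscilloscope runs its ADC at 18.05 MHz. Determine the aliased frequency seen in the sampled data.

3.75 MHz

32.35 MHz mod fs = 14.3 MHz.
14.3 MHz > fs/2 = 9.025 MHz, folds to fs − 14.3 MHz = 3.75 MHz.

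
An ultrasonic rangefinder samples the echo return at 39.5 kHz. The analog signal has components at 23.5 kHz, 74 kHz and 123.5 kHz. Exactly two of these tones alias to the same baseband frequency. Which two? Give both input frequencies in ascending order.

fs/2 = 19.75 kHz.
23.5 kHz > fs/2 = 19.75 kHz, folds to fs − 23.5 kHz = 16 kHz.
74 kHz mod fs = 34.5 kHz.
34.5 kHz > fs/2 = 19.75 kHz, folds to fs − 34.5 kHz = 5 kHz.
123.5 kHz mod fs = 5 kHz.
5 kHz ≤ fs/2 = 19.75 kHz, appears at 5 kHz.
74 kHz and 123.5 kHz both map to 5 kHz.

74 kHz, 123.5 kHz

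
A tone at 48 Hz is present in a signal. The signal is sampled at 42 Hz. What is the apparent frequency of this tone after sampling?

48 Hz mod fs = 6 Hz.
6 Hz ≤ fs/2 = 21 Hz, appears at 6 Hz.

6 Hz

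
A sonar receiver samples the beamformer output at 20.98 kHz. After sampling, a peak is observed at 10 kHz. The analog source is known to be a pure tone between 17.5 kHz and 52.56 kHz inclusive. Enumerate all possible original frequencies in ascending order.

30.98 kHz, 31.96 kHz, 51.96 kHz

Frequencies that alias to 10 kHz are k·fs ± 10 kHz for integer k ≥ 0.
k=0: 10 kHz.
k=1: 10.98 kHz, 30.98 kHz.
k=2: 31.96 kHz, 51.96 kHz.
k=3: 52.94 kHz, 72.94 kHz.
Within [17.5 kHz, 52.56 kHz]: 30.98 kHz, 31.96 kHz, 51.96 kHz.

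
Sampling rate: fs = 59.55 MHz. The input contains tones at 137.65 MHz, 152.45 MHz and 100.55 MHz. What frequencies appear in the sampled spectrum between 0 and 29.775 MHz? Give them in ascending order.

18.55 MHz, 26.2 MHz

fs/2 = 29.775 MHz.
137.65 MHz mod fs = 18.55 MHz.
18.55 MHz ≤ fs/2 = 29.775 MHz, appears at 18.55 MHz.
152.45 MHz mod fs = 33.35 MHz.
33.35 MHz > fs/2 = 29.775 MHz, folds to fs − 33.35 MHz = 26.2 MHz.
100.55 MHz mod fs = 41 MHz.
41 MHz > fs/2 = 29.775 MHz, folds to fs − 41 MHz = 18.55 MHz.
Distinct values: {18.55 MHz, 26.2 MHz}.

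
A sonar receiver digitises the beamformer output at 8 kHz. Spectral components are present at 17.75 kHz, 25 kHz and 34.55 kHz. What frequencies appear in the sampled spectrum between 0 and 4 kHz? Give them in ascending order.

1 kHz, 1.75 kHz, 2.55 kHz

fs/2 = 4 kHz.
17.75 kHz mod fs = 1.75 kHz.
1.75 kHz ≤ fs/2 = 4 kHz, appears at 1.75 kHz.
25 kHz mod fs = 1 kHz.
1 kHz ≤ fs/2 = 4 kHz, appears at 1 kHz.
34.55 kHz mod fs = 2.55 kHz.
2.55 kHz ≤ fs/2 = 4 kHz, appears at 2.55 kHz.
Distinct values: {1 kHz, 1.75 kHz, 2.55 kHz}.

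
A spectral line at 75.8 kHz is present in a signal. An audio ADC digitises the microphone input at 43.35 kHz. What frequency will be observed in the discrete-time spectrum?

10.9 kHz

75.8 kHz mod fs = 32.45 kHz.
32.45 kHz > fs/2 = 21.675 kHz, folds to fs − 32.45 kHz = 10.9 kHz.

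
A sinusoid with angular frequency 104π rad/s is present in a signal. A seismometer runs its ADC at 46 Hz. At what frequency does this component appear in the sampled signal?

6 Hz

ω = 104π rad/s → f = ω/(2π) = 52 Hz.
52 Hz mod fs = 6 Hz.
6 Hz ≤ fs/2 = 23 Hz, appears at 6 Hz.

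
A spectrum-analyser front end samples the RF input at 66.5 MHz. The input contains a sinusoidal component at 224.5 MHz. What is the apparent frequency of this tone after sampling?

25 MHz

224.5 MHz mod fs = 25 MHz.
25 MHz ≤ fs/2 = 33.25 MHz, appears at 25 MHz.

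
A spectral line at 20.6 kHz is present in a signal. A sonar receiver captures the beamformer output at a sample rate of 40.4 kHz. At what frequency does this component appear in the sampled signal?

20.6 kHz > fs/2 = 20.2 kHz, folds to fs − 20.6 kHz = 19.8 kHz.

19.8 kHz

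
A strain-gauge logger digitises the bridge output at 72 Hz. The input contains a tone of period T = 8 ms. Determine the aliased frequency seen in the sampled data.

T = 8 ms → f = 1/T = 125 Hz.
125 Hz mod fs = 53 Hz.
53 Hz > fs/2 = 36 Hz, folds to fs − 53 Hz = 19 Hz.

19 Hz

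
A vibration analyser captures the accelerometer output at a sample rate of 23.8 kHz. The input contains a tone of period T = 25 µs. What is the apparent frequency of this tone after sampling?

T = 25 µs → f = 1/T = 40 kHz.
40 kHz mod fs = 16.2 kHz.
16.2 kHz > fs/2 = 11.9 kHz, folds to fs − 16.2 kHz = 7.6 kHz.

7.6 kHz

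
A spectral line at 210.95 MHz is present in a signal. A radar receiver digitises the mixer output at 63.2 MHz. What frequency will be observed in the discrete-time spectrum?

210.95 MHz mod fs = 21.35 MHz.
21.35 MHz ≤ fs/2 = 31.6 MHz, appears at 21.35 MHz.

21.35 MHz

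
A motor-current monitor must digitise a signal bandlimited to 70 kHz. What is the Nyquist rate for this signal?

Nyquist rate = 2 × 70 kHz = 140 kHz.

140 kHz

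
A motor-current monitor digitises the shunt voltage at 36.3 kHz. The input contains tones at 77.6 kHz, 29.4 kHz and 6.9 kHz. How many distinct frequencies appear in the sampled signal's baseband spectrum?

2

fs/2 = 18.15 kHz.
77.6 kHz mod fs = 5 kHz.
5 kHz ≤ fs/2 = 18.15 kHz, appears at 5 kHz.
29.4 kHz > fs/2 = 18.15 kHz, folds to fs − 29.4 kHz = 6.9 kHz.
6.9 kHz ≤ fs/2 = 18.15 kHz, passes unchanged.
Distinct values: {5 kHz, 6.9 kHz} → 2.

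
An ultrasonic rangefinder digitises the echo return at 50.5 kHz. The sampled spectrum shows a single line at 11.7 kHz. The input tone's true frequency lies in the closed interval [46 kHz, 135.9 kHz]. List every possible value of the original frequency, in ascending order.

Frequencies that alias to 11.7 kHz are k·fs ± 11.7 kHz for integer k ≥ 0.
k=0: 11.7 kHz.
k=1: 38.8 kHz, 62.2 kHz.
k=2: 89.3 kHz, 112.7 kHz.
k=3: 139.8 kHz, 163.2 kHz.
Within [46 kHz, 135.9 kHz]: 62.2 kHz, 89.3 kHz, 112.7 kHz.

62.2 kHz, 89.3 kHz, 112.7 kHz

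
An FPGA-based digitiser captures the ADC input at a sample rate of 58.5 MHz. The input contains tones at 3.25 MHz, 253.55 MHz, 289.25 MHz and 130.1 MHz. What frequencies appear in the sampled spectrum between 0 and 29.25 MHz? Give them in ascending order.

3.25 MHz, 13.1 MHz, 19.55 MHz

fs/2 = 29.25 MHz.
3.25 MHz ≤ fs/2 = 29.25 MHz, passes unchanged.
253.55 MHz mod fs = 19.55 MHz.
19.55 MHz ≤ fs/2 = 29.25 MHz, appears at 19.55 MHz.
289.25 MHz mod fs = 55.25 MHz.
55.25 MHz > fs/2 = 29.25 MHz, folds to fs − 55.25 MHz = 3.25 MHz.
130.1 MHz mod fs = 13.1 MHz.
13.1 MHz ≤ fs/2 = 29.25 MHz, appears at 13.1 MHz.
Distinct values: {3.25 MHz, 13.1 MHz, 19.55 MHz}.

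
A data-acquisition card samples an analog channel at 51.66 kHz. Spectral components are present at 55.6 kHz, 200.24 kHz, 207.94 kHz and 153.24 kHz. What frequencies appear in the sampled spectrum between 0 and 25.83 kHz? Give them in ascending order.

1.3 kHz, 1.74 kHz, 3.94 kHz, 6.4 kHz

fs/2 = 25.83 kHz.
55.6 kHz mod fs = 3.94 kHz.
3.94 kHz ≤ fs/2 = 25.83 kHz, appears at 3.94 kHz.
200.24 kHz mod fs = 45.26 kHz.
45.26 kHz > fs/2 = 25.83 kHz, folds to fs − 45.26 kHz = 6.4 kHz.
207.94 kHz mod fs = 1.3 kHz.
1.3 kHz ≤ fs/2 = 25.83 kHz, appears at 1.3 kHz.
153.24 kHz mod fs = 49.92 kHz.
49.92 kHz > fs/2 = 25.83 kHz, folds to fs − 49.92 kHz = 1.74 kHz.
Distinct values: {1.3 kHz, 1.74 kHz, 3.94 kHz, 6.4 kHz}.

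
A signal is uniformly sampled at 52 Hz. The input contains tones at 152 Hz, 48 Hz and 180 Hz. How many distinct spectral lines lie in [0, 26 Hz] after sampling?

2

fs/2 = 26 Hz.
152 Hz mod fs = 48 Hz.
48 Hz > fs/2 = 26 Hz, folds to fs − 48 Hz = 4 Hz.
48 Hz > fs/2 = 26 Hz, folds to fs − 48 Hz = 4 Hz.
180 Hz mod fs = 24 Hz.
24 Hz ≤ fs/2 = 26 Hz, appears at 24 Hz.
Distinct values: {4 Hz, 24 Hz} → 2.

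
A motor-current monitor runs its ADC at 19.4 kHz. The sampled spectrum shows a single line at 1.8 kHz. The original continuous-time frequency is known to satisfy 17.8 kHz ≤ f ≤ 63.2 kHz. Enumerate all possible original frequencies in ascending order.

21.2 kHz, 37 kHz, 40.6 kHz, 56.4 kHz, 60 kHz

Frequencies that alias to 1.8 kHz are k·fs ± 1.8 kHz for integer k ≥ 0.
k=0: 1.8 kHz.
k=1: 17.6 kHz, 21.2 kHz.
k=2: 37 kHz, 40.6 kHz.
k=3: 56.4 kHz, 60 kHz.
k=4: 75.8 kHz, 79.4 kHz.
Within [17.8 kHz, 63.2 kHz]: 21.2 kHz, 37 kHz, 40.6 kHz, 56.4 kHz, 60 kHz.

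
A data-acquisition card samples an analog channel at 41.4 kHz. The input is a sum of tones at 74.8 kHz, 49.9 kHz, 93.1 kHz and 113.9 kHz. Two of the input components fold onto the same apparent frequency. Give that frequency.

fs/2 = 20.7 kHz.
74.8 kHz mod fs = 33.4 kHz.
33.4 kHz > fs/2 = 20.7 kHz, folds to fs − 33.4 kHz = 8 kHz.
49.9 kHz mod fs = 8.5 kHz.
8.5 kHz ≤ fs/2 = 20.7 kHz, appears at 8.5 kHz.
93.1 kHz mod fs = 10.3 kHz.
10.3 kHz ≤ fs/2 = 20.7 kHz, appears at 10.3 kHz.
113.9 kHz mod fs = 31.1 kHz.
31.1 kHz > fs/2 = 20.7 kHz, folds to fs − 31.1 kHz = 10.3 kHz.
93.1 kHz and 113.9 kHz both map to 10.3 kHz.

10.3 kHz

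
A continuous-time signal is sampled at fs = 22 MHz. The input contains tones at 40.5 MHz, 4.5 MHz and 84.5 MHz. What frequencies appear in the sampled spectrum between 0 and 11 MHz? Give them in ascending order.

3.5 MHz, 4.5 MHz

fs/2 = 11 MHz.
40.5 MHz mod fs = 18.5 MHz.
18.5 MHz > fs/2 = 11 MHz, folds to fs − 18.5 MHz = 3.5 MHz.
4.5 MHz ≤ fs/2 = 11 MHz, passes unchanged.
84.5 MHz mod fs = 18.5 MHz.
18.5 MHz > fs/2 = 11 MHz, folds to fs − 18.5 MHz = 3.5 MHz.
Distinct values: {3.5 MHz, 4.5 MHz}.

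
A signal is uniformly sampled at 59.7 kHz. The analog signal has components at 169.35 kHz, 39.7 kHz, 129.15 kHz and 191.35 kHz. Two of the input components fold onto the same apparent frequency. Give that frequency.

fs/2 = 29.85 kHz.
169.35 kHz mod fs = 49.95 kHz.
49.95 kHz > fs/2 = 29.85 kHz, folds to fs − 49.95 kHz = 9.75 kHz.
39.7 kHz > fs/2 = 29.85 kHz, folds to fs − 39.7 kHz = 20 kHz.
129.15 kHz mod fs = 9.75 kHz.
9.75 kHz ≤ fs/2 = 29.85 kHz, appears at 9.75 kHz.
191.35 kHz mod fs = 12.25 kHz.
12.25 kHz ≤ fs/2 = 29.85 kHz, appears at 12.25 kHz.
129.15 kHz and 169.35 kHz both map to 9.75 kHz.

9.75 kHz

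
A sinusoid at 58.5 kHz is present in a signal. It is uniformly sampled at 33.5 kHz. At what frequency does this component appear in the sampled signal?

58.5 kHz mod fs = 25 kHz.
25 kHz > fs/2 = 16.75 kHz, folds to fs − 25 kHz = 8.5 kHz.

8.5 kHz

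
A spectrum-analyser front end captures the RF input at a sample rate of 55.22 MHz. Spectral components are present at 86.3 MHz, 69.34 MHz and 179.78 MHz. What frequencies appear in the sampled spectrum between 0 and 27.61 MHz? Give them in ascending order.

14.12 MHz, 24.14 MHz

fs/2 = 27.61 MHz.
86.3 MHz mod fs = 31.08 MHz.
31.08 MHz > fs/2 = 27.61 MHz, folds to fs − 31.08 MHz = 24.14 MHz.
69.34 MHz mod fs = 14.12 MHz.
14.12 MHz ≤ fs/2 = 27.61 MHz, appears at 14.12 MHz.
179.78 MHz mod fs = 14.12 MHz.
14.12 MHz ≤ fs/2 = 27.61 MHz, appears at 14.12 MHz.
Distinct values: {14.12 MHz, 24.14 MHz}.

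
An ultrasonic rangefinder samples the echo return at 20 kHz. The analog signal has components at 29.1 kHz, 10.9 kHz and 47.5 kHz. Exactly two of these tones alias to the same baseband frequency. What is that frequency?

fs/2 = 10 kHz.
29.1 kHz mod fs = 9.1 kHz.
9.1 kHz ≤ fs/2 = 10 kHz, appears at 9.1 kHz.
10.9 kHz > fs/2 = 10 kHz, folds to fs − 10.9 kHz = 9.1 kHz.
47.5 kHz mod fs = 7.5 kHz.
7.5 kHz ≤ fs/2 = 10 kHz, appears at 7.5 kHz.
10.9 kHz and 29.1 kHz both map to 9.1 kHz.

9.1 kHz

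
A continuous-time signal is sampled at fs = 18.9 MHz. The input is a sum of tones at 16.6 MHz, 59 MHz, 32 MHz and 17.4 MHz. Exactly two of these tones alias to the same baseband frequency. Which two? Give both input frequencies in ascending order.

16.6 MHz, 59 MHz

fs/2 = 9.45 MHz.
16.6 MHz > fs/2 = 9.45 MHz, folds to fs − 16.6 MHz = 2.3 MHz.
59 MHz mod fs = 2.3 MHz.
2.3 MHz ≤ fs/2 = 9.45 MHz, appears at 2.3 MHz.
32 MHz mod fs = 13.1 MHz.
13.1 MHz > fs/2 = 9.45 MHz, folds to fs − 13.1 MHz = 5.8 MHz.
17.4 MHz > fs/2 = 9.45 MHz, folds to fs − 17.4 MHz = 1.5 MHz.
16.6 MHz and 59 MHz both map to 2.3 MHz.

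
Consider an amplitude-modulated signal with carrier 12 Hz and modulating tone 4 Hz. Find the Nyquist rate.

32 Hz

AM sidebands sit at fc ± fm = 8 Hz and 16 Hz.
Highest-frequency component: 16 Hz.
Nyquist rate = 2 × 16 Hz = 32 Hz.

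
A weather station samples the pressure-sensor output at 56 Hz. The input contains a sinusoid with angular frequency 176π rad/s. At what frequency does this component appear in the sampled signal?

24 Hz

ω = 176π rad/s → f = ω/(2π) = 88 Hz.
88 Hz mod fs = 32 Hz.
32 Hz > fs/2 = 28 Hz, folds to fs − 32 Hz = 24 Hz.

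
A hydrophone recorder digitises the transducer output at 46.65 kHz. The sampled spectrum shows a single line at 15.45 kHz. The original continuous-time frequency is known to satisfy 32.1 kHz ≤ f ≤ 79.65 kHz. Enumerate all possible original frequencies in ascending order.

Frequencies that alias to 15.45 kHz are k·fs ± 15.45 kHz for integer k ≥ 0.
k=0: 15.45 kHz.
k=1: 31.2 kHz, 62.1 kHz.
k=2: 77.85 kHz, 108.75 kHz.
k=3: 124.5 kHz, 155.4 kHz.
Within [32.1 kHz, 79.65 kHz]: 62.1 kHz, 77.85 kHz.

62.1 kHz, 77.85 kHz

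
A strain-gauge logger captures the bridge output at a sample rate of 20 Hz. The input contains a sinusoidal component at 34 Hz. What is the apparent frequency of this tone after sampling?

34 Hz mod fs = 14 Hz.
14 Hz > fs/2 = 10 Hz, folds to fs − 14 Hz = 6 Hz.

6 Hz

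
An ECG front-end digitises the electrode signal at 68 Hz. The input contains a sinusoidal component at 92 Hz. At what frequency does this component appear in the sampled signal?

24 Hz

92 Hz mod fs = 24 Hz.
24 Hz ≤ fs/2 = 34 Hz, appears at 24 Hz.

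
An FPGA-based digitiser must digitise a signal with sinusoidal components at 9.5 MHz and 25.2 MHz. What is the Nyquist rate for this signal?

50.4 MHz

Highest-frequency component: 25.2 MHz.
Nyquist rate = 2 × 25.2 MHz = 50.4 MHz.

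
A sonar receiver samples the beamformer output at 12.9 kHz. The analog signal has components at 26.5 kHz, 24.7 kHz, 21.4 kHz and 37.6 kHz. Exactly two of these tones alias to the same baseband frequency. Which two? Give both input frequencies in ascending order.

24.7 kHz, 37.6 kHz

fs/2 = 6.45 kHz.
26.5 kHz mod fs = 0.7 kHz.
0.7 kHz ≤ fs/2 = 6.45 kHz, appears at 0.7 kHz.
24.7 kHz mod fs = 11.8 kHz.
11.8 kHz > fs/2 = 6.45 kHz, folds to fs − 11.8 kHz = 1.1 kHz.
21.4 kHz mod fs = 8.5 kHz.
8.5 kHz > fs/2 = 6.45 kHz, folds to fs − 8.5 kHz = 4.4 kHz.
37.6 kHz mod fs = 11.8 kHz.
11.8 kHz > fs/2 = 6.45 kHz, folds to fs − 11.8 kHz = 1.1 kHz.
24.7 kHz and 37.6 kHz both map to 1.1 kHz.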